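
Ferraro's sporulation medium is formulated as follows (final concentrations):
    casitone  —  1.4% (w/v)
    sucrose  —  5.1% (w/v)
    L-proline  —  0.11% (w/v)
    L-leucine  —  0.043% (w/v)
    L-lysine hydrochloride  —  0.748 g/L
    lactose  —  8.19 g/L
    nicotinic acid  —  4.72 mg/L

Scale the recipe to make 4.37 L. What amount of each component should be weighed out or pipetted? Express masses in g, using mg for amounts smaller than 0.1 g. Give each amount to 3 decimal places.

Working volume: 4.37 L.
casitone: 1.4% w/v = 14 g/L → 14 × 4.37 L = 61.180 g
sucrose: 5.1% w/v = 51 g/L → 51 × 4.37 L = 222.870 g
L-proline: 0.11 g per 100 mL × 4370 mL ÷ 100 = 4.807 g
L-leucine: 0.043 g per 100 mL × 4370 mL ÷ 100 = 1.879 g
L-lysine hydrochloride: 0.748 g/L × 4.37 L = 3.269 g
lactose: 8.19 g/L × 4.37 L = 35.790 g
nicotinic acid: 4.72 mg/L × 4.37 L = 20.626 mg

casitone 61.180 g; sucrose 222.870 g; L-proline 4.807 g; L-leucine 1.879 g; L-lysine hydrochloride 3.269 g; lactose 35.790 g; nicotinic acid 20.626 mg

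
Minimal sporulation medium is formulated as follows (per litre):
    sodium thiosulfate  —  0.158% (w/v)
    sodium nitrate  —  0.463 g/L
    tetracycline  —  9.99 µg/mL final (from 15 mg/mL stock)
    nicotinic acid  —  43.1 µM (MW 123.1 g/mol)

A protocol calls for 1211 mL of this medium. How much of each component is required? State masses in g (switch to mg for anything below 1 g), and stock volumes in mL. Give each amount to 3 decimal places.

sodium thiosulfate 1.913 g; sodium nitrate 560.693 mg; tetracycline 0.807 mL; nicotinic acid 6.425 mg

Target volume = 1211 mL = 1.211 L.
sodium thiosulfate: 0.158 g per 100 mL × 1211 mL ÷ 100 = 1.913 g
sodium nitrate: 0.463 g/L × 1.211 L = 0.560693 g = 560.693 mg
tetracycline: C1V1 = C2V2 → 9.99 µg/mL × 1211 mL ÷ 15000 µg/mL = 0.807 mL
nicotinic acid: 43.1 µmol/L × 123.1 g/mol × 1.211 L ÷ 1000 = 6.425 mg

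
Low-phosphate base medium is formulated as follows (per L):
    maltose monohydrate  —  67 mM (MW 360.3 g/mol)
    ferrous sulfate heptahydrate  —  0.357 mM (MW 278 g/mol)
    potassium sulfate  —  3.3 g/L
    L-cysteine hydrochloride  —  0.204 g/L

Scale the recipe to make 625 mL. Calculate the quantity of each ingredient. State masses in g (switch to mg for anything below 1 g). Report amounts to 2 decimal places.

Working volume: 625 mL = 0.625 L.
maltose monohydrate: 67 mmol/L × 360.3 g/mol × 0.625 L ÷ 1000 = 15.09 g
ferrous sulfate heptahydrate: 0.357 mmol/L × 278 mg/mmol × 0.625 L = 62.03 mg
potassium sulfate: 3.3 g/L × 0.625 L = 2.06 g
L-cysteine hydrochloride: 0.204 g/L × 0.625 L = 0.1275 g = 127.50 mg

maltose monohydrate 15.09 g; ferrous sulfate heptahydrate 62.03 mg; potassium sulfate 2.06 g; L-cysteine hydrochloride 127.50 mg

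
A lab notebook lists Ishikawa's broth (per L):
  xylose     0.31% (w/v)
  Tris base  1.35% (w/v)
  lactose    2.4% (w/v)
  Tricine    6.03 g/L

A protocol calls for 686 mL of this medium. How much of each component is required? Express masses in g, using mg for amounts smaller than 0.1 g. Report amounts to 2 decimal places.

Working volume: 686 mL = 0.686 L.
xylose: 0.31% w/v = 3.1 g/L → 3.1 × 0.686 L = 2.13 g
Tris base: 1.35% w/v = 13.5 g/L → 13.5 × 0.686 L = 9.26 g
lactose: 2.4 g per 100 mL × 686 mL ÷ 100 = 16.46 g
Tricine: 6.03 g/L × 0.686 L = 4.14 g

xylose 2.13 g; Tris base 9.26 g; lactose 16.46 g; Tricine 4.14 g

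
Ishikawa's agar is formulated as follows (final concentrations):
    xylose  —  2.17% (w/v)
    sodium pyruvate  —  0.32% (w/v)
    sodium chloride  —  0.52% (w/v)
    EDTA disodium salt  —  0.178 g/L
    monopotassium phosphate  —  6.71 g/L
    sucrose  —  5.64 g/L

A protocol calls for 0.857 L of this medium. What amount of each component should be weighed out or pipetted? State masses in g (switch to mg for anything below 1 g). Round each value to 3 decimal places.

xylose 18.597 g; sodium pyruvate 2.742 g; sodium chloride 4.456 g; EDTA disodium salt 152.546 mg; monopotassium phosphate 5.750 g; sucrose 4.833 g

Scale factor relative to 1 L: 0.857.
xylose: 2.17 g per 100 mL × 857 mL ÷ 100 = 18.597 g
sodium pyruvate: 0.32% w/v = 3.2 g/L → 3.2 × 0.857 L = 2.742 g
sodium chloride: 0.52% w/v = 5.2 g/L → 5.2 × 0.857 L = 4.456 g
EDTA disodium salt: 0.178 g/L × 0.857 L = 0.152546 g = 152.546 mg
monopotassium phosphate: 6.71 g/L × 0.857 L = 5.750 g
sucrose: 5.64 g/L × 0.857 L = 4.833 g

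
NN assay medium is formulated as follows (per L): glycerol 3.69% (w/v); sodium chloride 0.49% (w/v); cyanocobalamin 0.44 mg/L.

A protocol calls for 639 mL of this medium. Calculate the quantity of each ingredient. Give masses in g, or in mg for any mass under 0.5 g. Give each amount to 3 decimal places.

glycerol 23.579 g; sodium chloride 3.131 g; cyanocobalamin 0.281 mg

Target volume = 639 mL = 0.639 L.
glycerol: 3.69 g per 100 mL × 639 mL ÷ 100 = 23.579 g
sodium chloride: 0.49% w/v = 4.9 g/L → 4.9 × 0.639 L = 3.131 g
cyanocobalamin: 0.44 mg/L × 0.639 L = 0.281 mg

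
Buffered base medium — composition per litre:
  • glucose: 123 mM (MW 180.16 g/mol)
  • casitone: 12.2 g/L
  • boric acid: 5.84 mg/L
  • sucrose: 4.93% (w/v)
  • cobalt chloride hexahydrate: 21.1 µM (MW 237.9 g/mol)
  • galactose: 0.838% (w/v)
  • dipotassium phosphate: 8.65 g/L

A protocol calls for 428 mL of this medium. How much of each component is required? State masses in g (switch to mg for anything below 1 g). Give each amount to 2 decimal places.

glucose 9.48 g; casitone 5.22 g; boric acid 2.50 mg; sucrose 21.10 g; cobalt chloride hexahydrate 2.15 mg; galactose 3.59 g; dipotassium phosphate 3.70 g

Working volume: 428 mL = 0.428 L.
glucose: 123 mmol/L × 180.16 g/mol × 0.428 L ÷ 1000 = 9.48 g
casitone: 12.2 g/L × 0.428 L = 5.22 g
boric acid: 5.84 mg/L × 0.428 L = 2.50 mg
sucrose: 4.93% w/v = 49.3 g/L → 49.3 × 0.428 L = 21.10 g
cobalt chloride hexahydrate: 21.1 µmol/L × 237.9 g/mol × 0.428 L ÷ 1000 = 2.15 mg
galactose: 0.838% w/v = 8.38 g/L → 8.38 × 0.428 L = 3.59 g
dipotassium phosphate: 8.65 g/L × 0.428 L = 3.70 g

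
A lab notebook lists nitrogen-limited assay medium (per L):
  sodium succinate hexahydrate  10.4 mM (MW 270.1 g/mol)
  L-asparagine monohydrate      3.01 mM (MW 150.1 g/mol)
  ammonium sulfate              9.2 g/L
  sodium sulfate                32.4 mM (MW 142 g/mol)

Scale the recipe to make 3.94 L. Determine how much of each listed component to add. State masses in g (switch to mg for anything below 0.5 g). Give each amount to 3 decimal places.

sodium succinate hexahydrate 11.068 g; L-asparagine monohydrate 1.780 g; ammonium sulfate 36.248 g; sodium sulfate 18.127 g

Working volume: 3.94 L.
sodium succinate hexahydrate: 10.4 mmol/L × 270.1 g/mol × 3.94 L ÷ 1000 = 11.068 g
L-asparagine monohydrate: 3.01 mmol/L × 150.1 g/mol × 3.94 L ÷ 1000 = 1.780 g
ammonium sulfate: 9.2 g/L × 3.94 L = 36.248 g
sodium sulfate: 32.4 mmol/L × 142 g/mol × 3.94 L ÷ 1000 = 18.127 g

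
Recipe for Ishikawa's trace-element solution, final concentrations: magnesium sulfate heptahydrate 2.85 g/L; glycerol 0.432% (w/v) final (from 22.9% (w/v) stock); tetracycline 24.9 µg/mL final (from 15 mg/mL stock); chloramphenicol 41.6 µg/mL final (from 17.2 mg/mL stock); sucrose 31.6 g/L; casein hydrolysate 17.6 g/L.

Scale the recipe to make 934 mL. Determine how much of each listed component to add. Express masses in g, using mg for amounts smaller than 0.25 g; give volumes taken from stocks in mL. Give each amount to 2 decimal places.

Scale factor relative to 1 L: 0.934.
magnesium sulfate heptahydrate: 2.85 g/L × 0.934 L = 2.66 g
glycerol: V = C2·V2/C1 = 0.432% ÷ 22.9% × 934 mL = 17.62 mL
tetracycline: dilute stock: 24.9 µg/mL × 934 mL ÷ 15000 µg/mL = 1.55 mL
chloramphenicol: V = C2·V2/C1 = 41.6 µg/mL × 934 mL ÷ 17200 µg/mL = 2.26 mL
sucrose: 31.6 g/L × 0.934 L = 29.51 g
casein hydrolysate: 17.6 g/L × 0.934 L = 16.44 g

magnesium sulfate heptahydrate 2.66 g; glycerol 17.62 mL; tetracycline 1.55 mL; chloramphenicol 2.26 mL; sucrose 29.51 g; casein hydrolysate 16.44 g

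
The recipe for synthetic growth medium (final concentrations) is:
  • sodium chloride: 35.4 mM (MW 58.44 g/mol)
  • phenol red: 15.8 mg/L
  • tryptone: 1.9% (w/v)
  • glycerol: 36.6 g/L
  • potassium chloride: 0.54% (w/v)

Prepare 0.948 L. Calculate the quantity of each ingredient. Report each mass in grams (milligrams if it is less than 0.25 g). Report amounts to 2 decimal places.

Scale factor relative to 1 L: 0.948.
sodium chloride: 35.4 mmol/L × 58.44 g/mol × 0.948 L ÷ 1000 = 1.96 g
phenol red: 15.8 mg/L × 0.948 L = 14.98 mg
tryptone: 1.9% w/v = 19 g/L → 19 × 0.948 L = 18.01 g
glycerol: 36.6 g/L × 0.948 L = 34.70 g
potassium chloride: 0.54% w/v = 5.4 g/L → 5.4 × 0.948 L = 5.12 g

sodium chloride 1.96 g; phenol red 14.98 mg; tryptone 18.01 g; glycerol 34.70 g; potassium chloride 5.12 g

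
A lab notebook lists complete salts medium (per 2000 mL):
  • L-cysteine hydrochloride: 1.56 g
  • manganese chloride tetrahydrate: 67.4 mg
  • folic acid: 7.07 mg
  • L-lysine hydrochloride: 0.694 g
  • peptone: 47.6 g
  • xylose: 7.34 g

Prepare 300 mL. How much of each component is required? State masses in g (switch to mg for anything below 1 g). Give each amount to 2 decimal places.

Scale factor = 300 mL / 2000 mL = 0.15.
L-cysteine hydrochloride: 1.56 g × (300 mL / 2000 mL) = 0.234 g = 234.00 mg
manganese chloride tetrahydrate: 67.4 mg × (300 mL / 2000 mL) = 10.11 mg
folic acid: 7.07 mg × (300 mL / 2000 mL) = 1.06 mg
L-lysine hydrochloride: 0.694 g × (300 mL / 2000 mL) = 0.1041 g = 104.10 mg
peptone: 47.6 g × (300 mL / 2000 mL) = 7.14 g
xylose: 7.34 g × (300 mL / 2000 mL) = 1.10 g

L-cysteine hydrochloride 234.00 mg; manganese chloride tetrahydrate 10.11 mg; folic acid 1.06 mg; L-lysine hydrochloride 104.10 mg; peptone 7.14 g; xylose 1.10 g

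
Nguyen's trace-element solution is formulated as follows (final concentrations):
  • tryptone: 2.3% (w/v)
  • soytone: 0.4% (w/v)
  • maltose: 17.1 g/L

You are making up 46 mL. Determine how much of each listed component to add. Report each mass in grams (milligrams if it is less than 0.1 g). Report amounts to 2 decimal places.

tryptone 1.06 g; soytone 0.18 g; maltose 0.79 g

Scale factor relative to 1 L: 0.046.
tryptone: 2.3% w/v = 23 g/L → 23 × 0.046 L = 1.06 g
soytone: 0.4 g per 100 mL × 46 mL ÷ 100 = 0.18 g
maltose: 17.1 g/L × 0.046 L = 0.79 g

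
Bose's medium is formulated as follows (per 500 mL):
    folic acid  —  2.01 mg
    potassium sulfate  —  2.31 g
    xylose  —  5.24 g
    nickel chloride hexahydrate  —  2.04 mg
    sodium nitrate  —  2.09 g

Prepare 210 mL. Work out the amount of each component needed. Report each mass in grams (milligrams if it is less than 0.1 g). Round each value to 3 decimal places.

folic acid 0.844 mg; potassium sulfate 0.970 g; xylose 2.201 g; nickel chloride hexahydrate 0.857 mg; sodium nitrate 0.878 g

Ratio of target to recipe volume: 210 / 500 = 0.42.
folic acid: 2.01 mg × (210 mL / 500 mL) = 0.844 mg
potassium sulfate: 2.31 g × (210 mL / 500 mL) = 0.970 g
xylose: 5.24 g × (210 mL / 500 mL) = 2.201 g
nickel chloride hexahydrate: 2.04 mg × (210 mL / 500 mL) = 0.857 mg
sodium nitrate: 2.09 g × (210 mL / 500 mL) = 0.878 g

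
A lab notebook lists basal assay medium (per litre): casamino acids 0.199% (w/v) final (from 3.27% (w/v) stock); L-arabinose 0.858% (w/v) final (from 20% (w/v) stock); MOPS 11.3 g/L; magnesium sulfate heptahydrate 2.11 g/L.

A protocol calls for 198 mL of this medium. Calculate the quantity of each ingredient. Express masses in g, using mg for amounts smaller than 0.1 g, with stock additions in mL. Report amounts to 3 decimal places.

Working volume: 198 mL = 0.198 L.
casamino acids: C1V1 = C2V2 → 0.199% ÷ 3.27% × 198 mL = 12.050 mL
L-arabinose: C1V1 = C2V2 → 0.858% ÷ 20% × 198 mL = 8.494 mL
MOPS: 11.3 g/L × 0.198 L = 2.237 g
magnesium sulfate heptahydrate: 2.11 g/L × 0.198 L = 0.418 g

casamino acids 12.050 mL; L-arabinose 8.494 mL; MOPS 2.237 g; magnesium sulfate heptahydrate 0.418 g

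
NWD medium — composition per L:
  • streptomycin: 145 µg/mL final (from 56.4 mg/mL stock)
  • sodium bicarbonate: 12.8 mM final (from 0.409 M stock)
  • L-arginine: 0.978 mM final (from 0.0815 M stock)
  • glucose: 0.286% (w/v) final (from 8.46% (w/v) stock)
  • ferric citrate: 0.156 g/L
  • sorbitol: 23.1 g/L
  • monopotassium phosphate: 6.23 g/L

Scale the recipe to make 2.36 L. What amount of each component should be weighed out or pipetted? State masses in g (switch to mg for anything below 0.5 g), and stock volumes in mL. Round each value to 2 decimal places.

streptomycin 6.07 mL; sodium bicarbonate 73.86 mL; L-arginine 28.32 mL; glucose 79.78 mL; ferric citrate 368.16 mg; sorbitol 54.52 g; monopotassium phosphate 14.70 g

Working volume: 2.36 L.
streptomycin: V = C2·V2/C1 = 145 µg/mL × 2360 mL ÷ 56400 µg/mL = 6.07 mL
sodium bicarbonate: C1V1 = C2V2 → 12.8 mM × 2360 mL ÷ 409 mM = 73.86 mL
L-arginine: V = C2·V2/C1 = 0.978 mM × 2360 mL ÷ 81.5 mM = 28.32 mL
glucose: C1V1 = C2V2 → 0.286% ÷ 8.46% × 2360 mL = 79.78 mL
ferric citrate: 0.156 g/L × 2.36 L = 0.36816 g = 368.16 mg
sorbitol: 23.1 g/L × 2.36 L = 54.52 g
monopotassium phosphate: 6.23 g/L × 2.36 L = 14.70 g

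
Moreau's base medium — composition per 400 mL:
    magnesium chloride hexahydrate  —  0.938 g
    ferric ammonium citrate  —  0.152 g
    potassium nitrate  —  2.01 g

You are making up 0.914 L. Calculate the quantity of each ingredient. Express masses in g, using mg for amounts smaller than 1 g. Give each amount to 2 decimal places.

Ratio of target to recipe volume: 914 / 400 = 2.285.
magnesium chloride hexahydrate: 0.938 g × (914 mL / 400 mL) = 2.14 g
ferric ammonium citrate: 0.152 g × (914 mL / 400 mL) = 0.34732 g = 347.32 mg
potassium nitrate: 2.01 g × (914 mL / 400 mL) = 4.59 g

magnesium chloride hexahydrate 2.14 g; ferric ammonium citrate 347.32 mg; potassium nitrate 4.59 g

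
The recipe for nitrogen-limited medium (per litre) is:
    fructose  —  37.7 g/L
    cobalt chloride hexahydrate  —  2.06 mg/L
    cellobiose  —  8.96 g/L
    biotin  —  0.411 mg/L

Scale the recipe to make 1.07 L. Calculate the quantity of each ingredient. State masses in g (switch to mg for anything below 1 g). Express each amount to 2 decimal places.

fructose 40.34 g; cobalt chloride hexahydrate 2.20 mg; cellobiose 9.59 g; biotin 0.44 mg

Scale factor relative to 1 L: 1.07.
fructose: 37.7 g/L × 1.07 L = 40.34 g
cobalt chloride hexahydrate: 2.06 mg/L × 1.07 L = 2.20 mg
cellobiose: 8.96 g/L × 1.07 L = 9.59 g
biotin: 0.411 mg/L × 1.07 L = 0.44 mg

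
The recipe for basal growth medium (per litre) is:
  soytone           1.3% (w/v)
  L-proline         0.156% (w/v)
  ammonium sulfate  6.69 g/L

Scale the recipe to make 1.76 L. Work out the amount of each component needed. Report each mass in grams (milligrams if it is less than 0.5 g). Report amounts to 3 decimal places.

soytone 22.880 g; L-proline 2.746 g; ammonium sulfate 11.774 g

Working volume: 1.76 L.
soytone: 1.3% w/v = 13 g/L → 13 × 1.76 L = 22.880 g
L-proline: 0.156% w/v = 1.56 g/L → 1.56 × 1.76 L = 2.746 g
ammonium sulfate: 6.69 g/L × 1.76 L = 11.774 g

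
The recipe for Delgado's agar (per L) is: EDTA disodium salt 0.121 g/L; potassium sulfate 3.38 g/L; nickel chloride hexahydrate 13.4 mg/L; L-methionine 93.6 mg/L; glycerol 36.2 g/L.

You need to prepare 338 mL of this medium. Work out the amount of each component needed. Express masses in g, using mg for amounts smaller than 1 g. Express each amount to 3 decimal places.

Working volume: 338 mL = 0.338 L.
EDTA disodium salt: 0.121 g/L × 0.338 L = 0.040898 g = 40.898 mg
potassium sulfate: 3.38 g/L × 0.338 L = 1.142 g
nickel chloride hexahydrate: 13.4 mg/L × 0.338 L = 4.529 mg
L-methionine: 93.6 mg/L × 0.338 L = 31.637 mg
glycerol: 36.2 g/L × 0.338 L = 12.236 g

EDTA disodium salt 40.898 mg; potassium sulfate 1.142 g; nickel chloride hexahydrate 4.529 mg; L-methionine 31.637 mg; glycerol 12.236 g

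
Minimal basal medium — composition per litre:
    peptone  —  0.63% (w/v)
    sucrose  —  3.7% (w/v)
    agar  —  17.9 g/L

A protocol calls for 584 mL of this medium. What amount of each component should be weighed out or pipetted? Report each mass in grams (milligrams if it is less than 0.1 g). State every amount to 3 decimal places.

Working volume: 584 mL = 0.584 L.
peptone: 0.63% w/v = 6.3 g/L → 6.3 × 0.584 L = 3.679 g
sucrose: 3.7 g per 100 mL × 584 mL ÷ 100 = 21.608 g
agar: 17.9 g/L × 0.584 L = 10.454 g

peptone 3.679 g; sucrose 21.608 g; agar 10.454 g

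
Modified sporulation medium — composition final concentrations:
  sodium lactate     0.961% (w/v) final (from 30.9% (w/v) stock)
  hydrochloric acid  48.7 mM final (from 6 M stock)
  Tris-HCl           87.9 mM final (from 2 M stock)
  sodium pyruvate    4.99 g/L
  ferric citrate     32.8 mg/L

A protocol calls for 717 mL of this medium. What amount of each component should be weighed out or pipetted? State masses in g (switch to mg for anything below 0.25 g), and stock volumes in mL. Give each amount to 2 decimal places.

Working volume: 717 mL = 0.717 L.
sodium lactate: dilute stock: 0.961% ÷ 30.9% × 717 mL = 22.30 mL
hydrochloric acid: C1V1 = C2V2 → 48.7 mM × 717 mL ÷ 6000 mM = 5.82 mL
Tris-HCl: C1V1 = C2V2 → 87.9 mM × 717 mL ÷ 2000 mM = 31.51 mL
sodium pyruvate: 4.99 g/L × 0.717 L = 3.58 g
ferric citrate: 32.8 mg/L × 0.717 L = 23.52 mg

sodium lactate 22.30 mL; hydrochloric acid 5.82 mL; Tris-HCl 31.51 mL; sodium pyruvate 3.58 g; ferric citrate 23.52 mg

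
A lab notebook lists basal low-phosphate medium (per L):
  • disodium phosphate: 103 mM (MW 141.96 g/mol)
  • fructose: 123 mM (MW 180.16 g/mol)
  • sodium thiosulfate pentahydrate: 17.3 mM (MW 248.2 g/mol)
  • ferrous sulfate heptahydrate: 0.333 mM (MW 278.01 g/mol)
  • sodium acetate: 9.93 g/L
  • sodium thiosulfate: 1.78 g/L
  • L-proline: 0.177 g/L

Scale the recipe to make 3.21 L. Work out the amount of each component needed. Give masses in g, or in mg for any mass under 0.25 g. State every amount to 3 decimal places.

disodium phosphate 46.936 g; fructose 71.133 g; sodium thiosulfate pentahydrate 13.783 g; ferrous sulfate heptahydrate 0.297 g; sodium acetate 31.875 g; sodium thiosulfate 5.714 g; L-proline 0.568 g

Working volume: 3.21 L.
disodium phosphate: 103 mmol/L × 141.96 g/mol × 3.21 L ÷ 1000 = 46.936 g
fructose: 123 mmol/L × 180.16 g/mol × 3.21 L ÷ 1000 = 71.133 g
sodium thiosulfate pentahydrate: 17.3 mmol/L × 248.2 g/mol × 3.21 L ÷ 1000 = 13.783 g
ferrous sulfate heptahydrate: 0.333 mmol/L × 278.01 g/mol × 3.21 L ÷ 1000 = 0.297 g
sodium acetate: 9.93 g/L × 3.21 L = 31.875 g
sodium thiosulfate: 1.78 g/L × 3.21 L = 5.714 g
L-proline: 0.177 g/L × 3.21 L = 0.568 g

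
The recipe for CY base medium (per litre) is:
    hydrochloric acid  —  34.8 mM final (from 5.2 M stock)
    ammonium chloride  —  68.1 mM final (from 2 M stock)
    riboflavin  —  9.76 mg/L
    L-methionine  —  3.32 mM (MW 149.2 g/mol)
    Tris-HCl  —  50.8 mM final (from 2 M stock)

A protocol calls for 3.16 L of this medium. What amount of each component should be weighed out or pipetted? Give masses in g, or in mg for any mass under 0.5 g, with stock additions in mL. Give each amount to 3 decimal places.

Working volume: 3.16 L.
hydrochloric acid: V = C2·V2/C1 = 34.8 mM × 3160 mL ÷ 5200 mM = 21.148 mL
ammonium chloride: C1V1 = C2V2 → 68.1 mM × 3160 mL ÷ 2000 mM = 107.598 mL
riboflavin: 9.76 mg/L × 3.16 L = 30.842 mg
L-methionine: 3.32 mmol/L × 149.2 g/mol × 3.16 L ÷ 1000 = 1.565 g
Tris-HCl: C1V1 = C2V2 → 50.8 mM × 3160 mL ÷ 2000 mM = 80.264 mL

hydrochloric acid 21.148 mL; ammonium chloride 107.598 mL; riboflavin 30.842 mg; L-methionine 1.565 g; Tris-HCl 80.264 mL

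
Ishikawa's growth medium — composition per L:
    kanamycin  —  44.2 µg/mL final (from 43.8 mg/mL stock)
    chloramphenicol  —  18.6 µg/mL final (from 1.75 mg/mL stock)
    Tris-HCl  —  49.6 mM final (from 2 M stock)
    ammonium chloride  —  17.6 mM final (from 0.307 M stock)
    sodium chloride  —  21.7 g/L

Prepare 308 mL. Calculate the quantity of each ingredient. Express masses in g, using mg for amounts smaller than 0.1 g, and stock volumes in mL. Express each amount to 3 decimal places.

kanamycin 0.311 mL; chloramphenicol 3.274 mL; Tris-HCl 7.638 mL; ammonium chloride 17.657 mL; sodium chloride 6.684 g

Target volume = 308 mL = 0.308 L.
kanamycin: V = C2·V2/C1 = 44.2 µg/mL × 308 mL ÷ 43800 µg/mL = 0.311 mL
chloramphenicol: V = C2·V2/C1 = 18.6 µg/mL × 308 mL ÷ 1750 µg/mL = 3.274 mL
Tris-HCl: C1V1 = C2V2 → 49.6 mM × 308 mL ÷ 2000 mM = 7.638 mL
ammonium chloride: V = C2·V2/C1 = 17.6 mM × 308 mL ÷ 307 mM = 17.657 mL
sodium chloride: 21.7 g/L × 0.308 L = 6.684 g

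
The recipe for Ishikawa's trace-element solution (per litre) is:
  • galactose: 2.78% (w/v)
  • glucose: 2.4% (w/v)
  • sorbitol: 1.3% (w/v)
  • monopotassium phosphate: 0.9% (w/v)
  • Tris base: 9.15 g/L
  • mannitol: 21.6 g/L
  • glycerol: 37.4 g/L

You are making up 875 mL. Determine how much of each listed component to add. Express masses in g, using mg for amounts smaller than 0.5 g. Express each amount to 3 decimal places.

galactose 24.325 g; glucose 21.000 g; sorbitol 11.375 g; monopotassium phosphate 7.875 g; Tris base 8.006 g; mannitol 18.900 g; glycerol 32.725 g

Target volume = 875 mL = 0.875 L.
galactose: 2.78 g per 100 mL × 875 mL ÷ 100 = 24.325 g
glucose: 2.4 g per 100 mL × 875 mL ÷ 100 = 21.000 g
sorbitol: 1.3 g per 100 mL × 875 mL ÷ 100 = 11.375 g
monopotassium phosphate: 0.9 g per 100 mL × 875 mL ÷ 100 = 7.875 g
Tris base: 9.15 g/L × 0.875 L = 8.006 g
mannitol: 21.6 g/L × 0.875 L = 18.900 g
glycerol: 37.4 g/L × 0.875 L = 32.725 g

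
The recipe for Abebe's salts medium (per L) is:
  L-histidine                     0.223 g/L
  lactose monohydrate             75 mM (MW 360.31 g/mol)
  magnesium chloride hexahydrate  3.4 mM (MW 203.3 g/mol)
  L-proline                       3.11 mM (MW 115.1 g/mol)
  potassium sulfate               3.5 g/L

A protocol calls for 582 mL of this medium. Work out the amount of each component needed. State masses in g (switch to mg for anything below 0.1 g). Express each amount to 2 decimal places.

L-histidine 0.13 g; lactose monohydrate 15.73 g; magnesium chloride hexahydrate 0.40 g; L-proline 0.21 g; potassium sulfate 2.04 g

Target volume = 582 mL = 0.582 L.
L-histidine: 0.223 g/L × 0.582 L = 0.13 g
lactose monohydrate: 75 mmol/L × 360.31 g/mol × 0.582 L ÷ 1000 = 15.73 g
magnesium chloride hexahydrate: 3.4 mmol/L × 203.3 g/mol × 0.582 L ÷ 1000 = 0.40 g
L-proline: 3.11 mmol/L × 115.1 g/mol × 0.582 L ÷ 1000 = 0.21 g
potassium sulfate: 3.5 g/L × 0.582 L = 2.04 g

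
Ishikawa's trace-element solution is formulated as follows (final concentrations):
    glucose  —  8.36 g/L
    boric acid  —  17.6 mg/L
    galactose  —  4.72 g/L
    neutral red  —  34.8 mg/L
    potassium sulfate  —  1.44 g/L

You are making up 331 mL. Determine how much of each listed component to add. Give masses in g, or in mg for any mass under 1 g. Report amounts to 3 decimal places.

Target volume = 331 mL = 0.331 L.
glucose: 8.36 g/L × 0.331 L = 2.767 g
boric acid: 17.6 mg/L × 0.331 L = 5.826 mg
galactose: 4.72 g/L × 0.331 L = 1.562 g
neutral red: 34.8 mg/L × 0.331 L = 11.519 mg
potassium sulfate: 1.44 g/L × 0.331 L = 0.47664 g = 476.640 mg

glucose 2.767 g; boric acid 5.826 mg; galactose 1.562 g; neutral red 11.519 mg; potassium sulfate 476.640 mg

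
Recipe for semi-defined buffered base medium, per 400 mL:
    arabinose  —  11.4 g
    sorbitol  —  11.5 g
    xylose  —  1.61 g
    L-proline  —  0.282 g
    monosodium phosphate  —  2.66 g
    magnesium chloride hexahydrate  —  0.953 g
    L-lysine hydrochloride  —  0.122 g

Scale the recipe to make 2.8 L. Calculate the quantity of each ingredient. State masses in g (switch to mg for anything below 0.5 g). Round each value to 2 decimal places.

arabinose 79.80 g; sorbitol 80.50 g; xylose 11.27 g; L-proline 1.97 g; monosodium phosphate 18.62 g; magnesium chloride hexahydrate 6.67 g; L-lysine hydrochloride 0.85 g

Scale factor = 2800 mL / 400 mL = 7.
arabinose: 11.4 g × (2800 mL / 400 mL) = 79.80 g
sorbitol: 11.5 g × (2800 mL / 400 mL) = 80.50 g
xylose: 1.61 g × (2800 mL / 400 mL) = 11.27 g
L-proline: 0.282 g × (2800 mL / 400 mL) = 1.97 g
monosodium phosphate: 2.66 g × (2800 mL / 400 mL) = 18.62 g
magnesium chloride hexahydrate: 0.953 g × (2800 mL / 400 mL) = 6.67 g
L-lysine hydrochloride: 0.122 g × (2800 mL / 400 mL) = 0.85 g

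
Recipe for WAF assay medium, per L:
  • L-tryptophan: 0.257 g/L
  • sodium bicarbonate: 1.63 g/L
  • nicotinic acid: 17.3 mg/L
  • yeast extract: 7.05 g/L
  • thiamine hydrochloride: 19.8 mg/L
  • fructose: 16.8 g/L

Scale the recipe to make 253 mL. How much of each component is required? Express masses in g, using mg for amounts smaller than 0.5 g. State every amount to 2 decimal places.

Scale factor relative to 1 L: 0.253.
L-tryptophan: 0.257 g/L × 0.253 L = 0.065021 g = 65.02 mg
sodium bicarbonate: 1.63 g/L × 0.253 L = 0.41239 g = 412.39 mg
nicotinic acid: 17.3 mg/L × 0.253 L = 4.38 mg
yeast extract: 7.05 g/L × 0.253 L = 1.78 g
thiamine hydrochloride: 19.8 mg/L × 0.253 L = 5.01 mg
fructose: 16.8 g/L × 0.253 L = 4.25 g

L-tryptophan 65.02 mg; sodium bicarbonate 412.39 mg; nicotinic acid 4.38 mg; yeast extract 1.78 g; thiamine hydrochloride 5.01 mg; fructose 4.25 g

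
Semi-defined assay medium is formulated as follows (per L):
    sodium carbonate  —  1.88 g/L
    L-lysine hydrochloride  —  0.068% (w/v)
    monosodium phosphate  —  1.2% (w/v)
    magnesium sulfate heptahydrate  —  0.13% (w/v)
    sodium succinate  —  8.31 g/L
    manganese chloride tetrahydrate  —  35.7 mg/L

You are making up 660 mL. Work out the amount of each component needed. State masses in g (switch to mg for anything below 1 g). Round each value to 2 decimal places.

sodium carbonate 1.24 g; L-lysine hydrochloride 448.80 mg; monosodium phosphate 7.92 g; magnesium sulfate heptahydrate 858.00 mg; sodium succinate 5.48 g; manganese chloride tetrahydrate 23.56 mg

Working volume: 660 mL = 0.66 L.
sodium carbonate: 1.88 g/L × 0.66 L = 1.24 g
L-lysine hydrochloride: 0.068 g per 100 mL × 660 mL ÷ 100 = 0.4488 g = 448.80 mg
monosodium phosphate: 1.2 g per 100 mL × 660 mL ÷ 100 = 7.92 g
magnesium sulfate heptahydrate: 0.13 g per 100 mL × 660 mL ÷ 100 = 0.858 g = 858.00 mg
sodium succinate: 8.31 g/L × 0.66 L = 5.48 g
manganese chloride tetrahydrate: 35.7 mg/L × 0.66 L = 23.56 mg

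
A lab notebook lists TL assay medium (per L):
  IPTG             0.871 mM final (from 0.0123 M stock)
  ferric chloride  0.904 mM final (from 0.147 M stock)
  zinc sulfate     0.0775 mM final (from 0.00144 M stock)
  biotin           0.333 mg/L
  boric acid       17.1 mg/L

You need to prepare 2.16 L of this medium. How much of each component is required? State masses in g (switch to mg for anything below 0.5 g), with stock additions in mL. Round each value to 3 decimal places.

Working volume: 2.16 L.
IPTG: V = C2·V2/C1 = 0.871 mM × 2160 mL ÷ 12.3 mM = 152.956 mL
ferric chloride: dilute stock: 0.904 mM × 2160 mL ÷ 147 mM = 13.283 mL
zinc sulfate: V = C2·V2/C1 = 0.0775 mM × 2160 mL ÷ 1.44 mM = 116.250 mL
biotin: 0.333 mg/L × 2.16 L = 0.719 mg
boric acid: 17.1 mg/L × 2.16 L = 36.936 mg

IPTG 152.956 mL; ferric chloride 13.283 mL; zinc sulfate 116.250 mL; biotin 0.719 mg; boric acid 36.936 mg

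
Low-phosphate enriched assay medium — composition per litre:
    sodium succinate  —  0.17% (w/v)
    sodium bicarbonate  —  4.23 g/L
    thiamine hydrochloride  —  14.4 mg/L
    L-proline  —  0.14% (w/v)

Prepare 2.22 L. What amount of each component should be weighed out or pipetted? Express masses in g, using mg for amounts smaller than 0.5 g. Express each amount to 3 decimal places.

Working volume: 2.22 L.
sodium succinate: 0.17% w/v = 1.7 g/L → 1.7 × 2.22 L = 3.774 g
sodium bicarbonate: 4.23 g/L × 2.22 L = 9.391 g
thiamine hydrochloride: 14.4 mg/L × 2.22 L = 31.968 mg
L-proline: 0.14% w/v = 1.4 g/L → 1.4 × 2.22 L = 3.108 g

sodium succinate 3.774 g; sodium bicarbonate 9.391 g; thiamine hydrochloride 31.968 mg; L-proline 3.108 g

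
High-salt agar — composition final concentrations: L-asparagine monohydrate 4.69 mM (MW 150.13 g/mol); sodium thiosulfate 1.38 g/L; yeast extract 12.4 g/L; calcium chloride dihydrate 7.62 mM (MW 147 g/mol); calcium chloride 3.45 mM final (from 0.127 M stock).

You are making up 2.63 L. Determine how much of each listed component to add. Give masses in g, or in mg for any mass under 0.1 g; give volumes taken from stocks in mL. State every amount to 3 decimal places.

L-asparagine monohydrate 1.852 g; sodium thiosulfate 3.629 g; yeast extract 32.612 g; calcium chloride dihydrate 2.946 g; calcium chloride 71.445 mL

Working volume: 2.63 L.
L-asparagine monohydrate: 4.69 mmol/L × 150.13 g/mol × 2.63 L ÷ 1000 = 1.852 g
sodium thiosulfate: 1.38 g/L × 2.63 L = 3.629 g
yeast extract: 12.4 g/L × 2.63 L = 32.612 g
calcium chloride dihydrate: 7.62 mmol/L × 147 g/mol × 2.63 L ÷ 1000 = 2.946 g
calcium chloride: dilute stock: 3.45 mM × 2630 mL ÷ 127 mM = 71.445 mL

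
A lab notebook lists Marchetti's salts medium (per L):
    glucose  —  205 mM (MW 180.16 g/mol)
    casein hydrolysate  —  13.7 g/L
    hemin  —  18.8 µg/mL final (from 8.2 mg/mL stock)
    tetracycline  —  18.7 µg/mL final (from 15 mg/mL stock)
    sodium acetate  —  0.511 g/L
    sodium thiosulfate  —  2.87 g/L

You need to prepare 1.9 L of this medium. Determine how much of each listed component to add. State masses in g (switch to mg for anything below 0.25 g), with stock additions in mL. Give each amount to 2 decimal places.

Scale factor relative to 1 L: 1.9.
glucose: 205 mmol/L × 180.16 g/mol × 1.9 L ÷ 1000 = 70.17 g
casein hydrolysate: 13.7 g/L × 1.9 L = 26.03 g
hemin: V = C2·V2/C1 = 18.8 µg/mL × 1900 mL ÷ 8200 µg/mL = 4.36 mL
tetracycline: V = C2·V2/C1 = 18.7 µg/mL × 1900 mL ÷ 15000 µg/mL = 2.37 mL
sodium acetate: 0.511 g/L × 1.9 L = 0.97 g
sodium thiosulfate: 2.87 g/L × 1.9 L = 5.45 g

glucose 70.17 g; casein hydrolysate 26.03 g; hemin 4.36 mL; tetracycline 2.37 mL; sodium acetate 0.97 g; sodium thiosulfate 5.45 g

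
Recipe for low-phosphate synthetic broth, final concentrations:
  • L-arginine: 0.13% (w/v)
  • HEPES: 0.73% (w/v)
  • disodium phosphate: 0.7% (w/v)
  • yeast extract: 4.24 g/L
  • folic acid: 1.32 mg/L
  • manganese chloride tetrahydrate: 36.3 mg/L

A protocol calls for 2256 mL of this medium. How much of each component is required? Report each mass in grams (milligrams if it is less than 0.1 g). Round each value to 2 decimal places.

L-arginine 2.93 g; HEPES 16.47 g; disodium phosphate 15.79 g; yeast extract 9.57 g; folic acid 2.98 mg; manganese chloride tetrahydrate 81.89 mg

Working volume: 2256 mL = 2.256 L.
L-arginine: 0.13% w/v = 1.3 g/L → 1.3 × 2.256 L = 2.93 g
HEPES: 0.73% w/v = 7.3 g/L → 7.3 × 2.256 L = 16.47 g
disodium phosphate: 0.7 g per 100 mL × 2256 mL ÷ 100 = 15.79 g
yeast extract: 4.24 g/L × 2.256 L = 9.57 g
folic acid: 1.32 mg/L × 2.256 L = 2.98 mg
manganese chloride tetrahydrate: 36.3 mg/L × 2.256 L = 81.89 mg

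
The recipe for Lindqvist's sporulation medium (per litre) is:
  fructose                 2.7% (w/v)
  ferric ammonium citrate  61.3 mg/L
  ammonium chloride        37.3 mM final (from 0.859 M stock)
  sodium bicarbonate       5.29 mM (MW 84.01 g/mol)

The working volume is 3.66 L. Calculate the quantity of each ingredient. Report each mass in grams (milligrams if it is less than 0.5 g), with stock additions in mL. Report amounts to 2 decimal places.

fructose 98.82 g; ferric ammonium citrate 224.36 mg; ammonium chloride 158.93 mL; sodium bicarbonate 1.63 g

Scale factor relative to 1 L: 3.66.
fructose: 2.7% w/v = 27 g/L → 27 × 3.66 L = 98.82 g
ferric ammonium citrate: 61.3 mg/L × 3.66 L = 224.36 mg
ammonium chloride: V = C2·V2/C1 = 37.3 mM × 3660 mL ÷ 859 mM = 158.93 mL
sodium bicarbonate: 5.29 mmol/L × 84.01 g/mol × 3.66 L ÷ 1000 = 1.63 g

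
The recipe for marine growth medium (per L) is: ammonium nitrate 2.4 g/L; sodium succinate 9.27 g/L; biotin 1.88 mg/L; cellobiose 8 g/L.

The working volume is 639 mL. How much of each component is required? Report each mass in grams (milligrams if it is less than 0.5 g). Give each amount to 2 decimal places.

Scale factor relative to 1 L: 0.639.
ammonium nitrate: 2.4 g/L × 0.639 L = 1.53 g
sodium succinate: 9.27 g/L × 0.639 L = 5.92 g
biotin: 1.88 mg/L × 0.639 L = 1.20 mg
cellobiose: 8 g/L × 0.639 L = 5.11 g

ammonium nitrate 1.53 g; sodium succinate 5.92 g; biotin 1.20 mg; cellobiose 5.11 g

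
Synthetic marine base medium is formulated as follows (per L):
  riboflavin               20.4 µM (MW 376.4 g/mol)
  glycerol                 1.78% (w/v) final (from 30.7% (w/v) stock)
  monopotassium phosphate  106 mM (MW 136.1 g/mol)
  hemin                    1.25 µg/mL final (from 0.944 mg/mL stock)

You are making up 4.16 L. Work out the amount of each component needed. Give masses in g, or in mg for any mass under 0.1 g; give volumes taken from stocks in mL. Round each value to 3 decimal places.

Working volume: 4.16 L.
riboflavin: 20.4 µmol/L × 376.4 g/mol × 4.16 L ÷ 1000 = 31.943 mg
glycerol: C1V1 = C2V2 → 1.78% ÷ 30.7% × 4160 mL = 241.199 mL
monopotassium phosphate: 106 mmol/L × 136.1 g/mol × 4.16 L ÷ 1000 = 60.015 g
hemin: dilute stock: 1.25 µg/mL × 4160 mL ÷ 944 µg/mL = 5.508 mL

riboflavin 31.943 mg; glycerol 241.199 mL; monopotassium phosphate 60.015 g; hemin 5.508 mL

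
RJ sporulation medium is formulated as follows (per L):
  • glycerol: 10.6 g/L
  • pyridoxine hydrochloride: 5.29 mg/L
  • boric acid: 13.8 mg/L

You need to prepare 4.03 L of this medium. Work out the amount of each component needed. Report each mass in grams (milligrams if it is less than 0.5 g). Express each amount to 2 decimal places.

glycerol 42.72 g; pyridoxine hydrochloride 21.32 mg; boric acid 55.61 mg

Scale factor relative to 1 L: 4.03.
glycerol: 10.6 g/L × 4.03 L = 42.72 g
pyridoxine hydrochloride: 5.29 mg/L × 4.03 L = 21.32 mg
boric acid: 13.8 mg/L × 4.03 L = 55.61 mg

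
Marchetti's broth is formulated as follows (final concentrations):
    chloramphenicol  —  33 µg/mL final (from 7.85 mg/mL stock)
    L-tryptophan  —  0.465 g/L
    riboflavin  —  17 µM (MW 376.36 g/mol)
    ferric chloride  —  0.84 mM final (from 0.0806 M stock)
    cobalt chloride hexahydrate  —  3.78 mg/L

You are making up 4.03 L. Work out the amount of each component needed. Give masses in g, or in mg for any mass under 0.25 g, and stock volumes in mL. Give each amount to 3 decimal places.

Scale factor relative to 1 L: 4.03.
chloramphenicol: dilute stock: 33 µg/mL × 4030 mL ÷ 7850 µg/mL = 16.941 mL
L-tryptophan: 0.465 g/L × 4.03 L = 1.874 g
riboflavin: 17 µmol/L × 376.36 g/mol × 4.03 L ÷ 1000 = 25.784 mg
ferric chloride: dilute stock: 0.84 mM × 4030 mL ÷ 80.6 mM = 42.000 mL
cobalt chloride hexahydrate: 3.78 mg/L × 4.03 L = 15.233 mg

chloramphenicol 16.941 mL; L-tryptophan 1.874 g; riboflavin 25.784 mg; ferric chloride 42.000 mL; cobalt chloride hexahydrate 15.233 mg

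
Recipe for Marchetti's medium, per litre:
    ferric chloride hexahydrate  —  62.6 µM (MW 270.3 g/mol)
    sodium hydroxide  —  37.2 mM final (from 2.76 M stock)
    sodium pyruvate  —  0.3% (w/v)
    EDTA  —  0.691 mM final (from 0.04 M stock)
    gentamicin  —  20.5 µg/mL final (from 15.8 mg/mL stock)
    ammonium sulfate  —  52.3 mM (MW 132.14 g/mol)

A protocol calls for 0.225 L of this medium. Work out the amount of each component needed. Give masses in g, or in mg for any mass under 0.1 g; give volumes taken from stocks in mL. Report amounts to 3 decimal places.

Scale factor relative to 1 L: 0.225.
ferric chloride hexahydrate: 62.6 µmol/L × 270.3 g/mol × 0.225 L ÷ 1000 = 3.807 mg
sodium hydroxide: dilute stock: 37.2 mM × 225 mL ÷ 2760 mM = 3.033 mL
sodium pyruvate: 0.3 g per 100 mL × 225 mL ÷ 100 = 0.675 g
EDTA: dilute stock: 0.691 mM × 225 mL ÷ 40 mM = 3.887 mL
gentamicin: C1V1 = C2V2 → 20.5 µg/mL × 225 mL ÷ 15800 µg/mL = 0.292 mL
ammonium sulfate: 52.3 mmol/L × 132.14 g/mol × 0.225 L ÷ 1000 = 1.555 g

ferric chloride hexahydrate 3.807 mg; sodium hydroxide 3.033 mL; sodium pyruvate 0.675 g; EDTA 3.887 mL; gentamicin 0.292 mL; ammonium sulfate 1.555 g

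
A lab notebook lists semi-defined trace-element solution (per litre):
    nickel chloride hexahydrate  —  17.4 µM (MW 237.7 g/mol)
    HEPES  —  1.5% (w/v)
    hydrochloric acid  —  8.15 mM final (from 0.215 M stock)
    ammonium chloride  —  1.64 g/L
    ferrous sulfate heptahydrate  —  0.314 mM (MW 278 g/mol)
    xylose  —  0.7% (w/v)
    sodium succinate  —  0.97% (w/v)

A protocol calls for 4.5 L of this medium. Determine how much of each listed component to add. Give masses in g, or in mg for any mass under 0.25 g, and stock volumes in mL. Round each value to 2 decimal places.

Working volume: 4.5 L.
nickel chloride hexahydrate: 17.4 µmol/L × 237.7 g/mol × 4.5 L ÷ 1000 = 18.61 mg
HEPES: 1.5 g per 100 mL × 4500 mL ÷ 100 = 67.50 g
hydrochloric acid: V = C2·V2/C1 = 8.15 mM × 4500 mL ÷ 215 mM = 170.58 mL
ammonium chloride: 1.64 g/L × 4.5 L = 7.38 g
ferrous sulfate heptahydrate: 0.314 mmol/L × 278 g/mol × 4.5 L ÷ 1000 = 0.39 g
xylose: 0.7 g per 100 mL × 4500 mL ÷ 100 = 31.50 g
sodium succinate: 0.97% w/v = 9.7 g/L → 9.7 × 4.5 L = 43.65 g

nickel chloride hexahydrate 18.61 mg; HEPES 67.50 g; hydrochloric acid 170.58 mL; ammonium chloride 7.38 g; ferrous sulfate heptahydrate 0.39 g; xylose 31.50 g; sodium succinate 43.65 g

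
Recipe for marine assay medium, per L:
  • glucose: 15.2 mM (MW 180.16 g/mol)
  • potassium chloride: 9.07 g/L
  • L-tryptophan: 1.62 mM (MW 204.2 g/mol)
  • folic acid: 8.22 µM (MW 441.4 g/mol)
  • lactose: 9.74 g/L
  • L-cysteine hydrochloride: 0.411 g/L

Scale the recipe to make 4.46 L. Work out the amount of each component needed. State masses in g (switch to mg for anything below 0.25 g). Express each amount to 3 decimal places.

Working volume: 4.46 L.
glucose: 15.2 mmol/L × 180.16 g/mol × 4.46 L ÷ 1000 = 12.213 g
potassium chloride: 9.07 g/L × 4.46 L = 40.452 g
L-tryptophan: 1.62 mmol/L × 204.2 g/mol × 4.46 L ÷ 1000 = 1.475 g
folic acid: 8.22 µmol/L × 441.4 g/mol × 4.46 L ÷ 1000 = 16.182 mg
lactose: 9.74 g/L × 4.46 L = 43.440 g
L-cysteine hydrochloride: 0.411 g/L × 4.46 L = 1.833 g

glucose 12.213 g; potassium chloride 40.452 g; L-tryptophan 1.475 g; folic acid 16.182 mg; lactose 43.440 g; L-cysteine hydrochloride 1.833 g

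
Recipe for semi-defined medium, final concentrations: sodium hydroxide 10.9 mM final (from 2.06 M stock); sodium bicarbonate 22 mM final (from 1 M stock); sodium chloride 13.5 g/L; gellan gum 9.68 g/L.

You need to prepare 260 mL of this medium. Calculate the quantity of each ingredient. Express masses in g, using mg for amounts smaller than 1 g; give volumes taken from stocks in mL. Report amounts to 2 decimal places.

Target volume = 260 mL = 0.26 L.
sodium hydroxide: dilute stock: 10.9 mM × 260 mL ÷ 2060 mM = 1.38 mL
sodium bicarbonate: dilute stock: 22 mM × 260 mL ÷ 1000 mM = 5.72 mL
sodium chloride: 13.5 g/L × 0.26 L = 3.51 g
gellan gum: 9.68 g/L × 0.26 L = 2.52 g

sodium hydroxide 1.38 mL; sodium bicarbonate 5.72 mL; sodium chloride 3.51 g; gellan gum 2.52 g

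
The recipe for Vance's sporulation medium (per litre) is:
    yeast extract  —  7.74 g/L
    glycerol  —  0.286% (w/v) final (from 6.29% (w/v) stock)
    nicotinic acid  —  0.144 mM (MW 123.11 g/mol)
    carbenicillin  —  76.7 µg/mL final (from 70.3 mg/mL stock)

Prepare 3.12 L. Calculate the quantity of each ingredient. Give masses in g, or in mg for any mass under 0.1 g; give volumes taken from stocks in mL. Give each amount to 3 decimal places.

yeast extract 24.149 g; glycerol 141.863 mL; nicotinic acid 55.311 mg; carbenicillin 3.404 mL

Scale factor relative to 1 L: 3.12.
yeast extract: 7.74 g/L × 3.12 L = 24.149 g
glycerol: dilute stock: 0.286% ÷ 6.29% × 3120 mL = 141.863 mL
nicotinic acid: 0.144 mmol/L × 123.11 mg/mmol × 3.12 L = 55.311 mg
carbenicillin: dilute stock: 76.7 µg/mL × 3120 mL ÷ 70300 µg/mL = 3.404 mL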